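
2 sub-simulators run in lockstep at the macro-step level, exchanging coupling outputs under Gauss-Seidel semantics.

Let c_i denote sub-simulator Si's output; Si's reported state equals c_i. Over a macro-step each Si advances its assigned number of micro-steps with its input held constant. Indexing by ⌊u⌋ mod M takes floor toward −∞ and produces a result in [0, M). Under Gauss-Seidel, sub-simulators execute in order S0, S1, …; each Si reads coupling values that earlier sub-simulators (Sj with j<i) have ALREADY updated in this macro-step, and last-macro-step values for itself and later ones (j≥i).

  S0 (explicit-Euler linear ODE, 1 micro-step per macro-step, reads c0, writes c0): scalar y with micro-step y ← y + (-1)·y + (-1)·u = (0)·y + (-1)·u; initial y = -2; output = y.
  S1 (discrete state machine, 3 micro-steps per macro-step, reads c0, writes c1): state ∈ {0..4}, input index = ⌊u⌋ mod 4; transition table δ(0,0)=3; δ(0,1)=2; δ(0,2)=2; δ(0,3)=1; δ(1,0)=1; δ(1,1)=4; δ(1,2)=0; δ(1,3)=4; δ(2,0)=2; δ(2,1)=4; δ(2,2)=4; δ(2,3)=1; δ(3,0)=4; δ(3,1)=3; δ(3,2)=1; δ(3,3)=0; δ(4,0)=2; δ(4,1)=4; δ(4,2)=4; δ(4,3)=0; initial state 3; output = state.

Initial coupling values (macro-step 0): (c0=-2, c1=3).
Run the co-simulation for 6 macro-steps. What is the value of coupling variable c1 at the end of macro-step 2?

c1 at macro-step 2 = 4

macro 1: S0 reads c0=-2 → after 1×micro: 2; S1 reads c0=2 → after 3×micro: 2 ⇒ (c0=2, c1=2)
macro 2: S0 reads c0=2 → after 1×micro: -2; S1 reads c0=-2 → after 3×micro: 4 ⇒ (c0=-2, c1=4)
macro 3: S0 reads c0=-2 → after 1×micro: 2; S1 reads c0=2 → after 3×micro: 4 ⇒ (c0=2, c1=4)
macro 4: S0 reads c0=2 → after 1×micro: -2; S1 reads c0=-2 → after 3×micro: 4 ⇒ (c0=-2, c1=4)
macro 5: S0 reads c0=-2 → after 1×micro: 2; S1 reads c0=2 → after 3×micro: 4 ⇒ (c0=2, c1=4)
macro 6: S0 reads c0=2 → after 1×micro: -2; S1 reads c0=-2 → after 3×micro: 4 ⇒ (c0=-2, c1=4)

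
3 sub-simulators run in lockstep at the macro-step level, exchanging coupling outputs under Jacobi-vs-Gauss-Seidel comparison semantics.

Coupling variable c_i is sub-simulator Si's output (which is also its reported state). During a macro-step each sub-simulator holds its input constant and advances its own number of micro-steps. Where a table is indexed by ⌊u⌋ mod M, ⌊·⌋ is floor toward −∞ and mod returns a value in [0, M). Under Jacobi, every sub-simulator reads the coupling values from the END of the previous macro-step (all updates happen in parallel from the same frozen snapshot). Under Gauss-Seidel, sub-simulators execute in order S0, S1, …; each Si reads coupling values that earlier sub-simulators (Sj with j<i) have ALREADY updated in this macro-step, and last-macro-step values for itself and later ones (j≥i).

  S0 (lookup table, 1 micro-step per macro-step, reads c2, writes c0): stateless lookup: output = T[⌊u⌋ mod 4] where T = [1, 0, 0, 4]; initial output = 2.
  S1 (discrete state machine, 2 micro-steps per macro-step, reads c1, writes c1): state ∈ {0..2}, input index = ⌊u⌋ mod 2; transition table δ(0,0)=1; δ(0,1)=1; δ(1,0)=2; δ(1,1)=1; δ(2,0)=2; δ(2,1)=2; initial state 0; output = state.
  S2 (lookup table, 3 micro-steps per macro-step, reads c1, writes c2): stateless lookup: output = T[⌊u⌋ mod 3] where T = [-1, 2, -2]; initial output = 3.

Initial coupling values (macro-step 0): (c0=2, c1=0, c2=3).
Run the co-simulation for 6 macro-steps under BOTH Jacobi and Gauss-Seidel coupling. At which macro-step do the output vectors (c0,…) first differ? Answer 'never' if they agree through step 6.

[Jacobi] macro 1: S0 reads c2=3 → after 1×micro: 4; S1 reads c1=0 → after 2×micro: 2; S2 reads c1=0 → after 3×micro: -1 ⇒ (c0=4, c1=2, c2=-1)
[Jacobi] macro 2: S0 reads c2=-1 → after 1×micro: 4; S1 reads c1=2 → after 2×micro: 2; S2 reads c1=2 → after 3×micro: -2 ⇒ (c0=4, c1=2, c2=-2)
[Jacobi] macro 3: S0 reads c2=-2 → after 1×micro: 0; S1 reads c1=2 → after 2×micro: 2; S2 reads c1=2 → after 3×micro: -2 ⇒ (c0=0, c1=2, c2=-2)
[Jacobi] macro 4: S0 reads c2=-2 → after 1×micro: 0; S1 reads c1=2 → after 2×micro: 2; S2 reads c1=2 → after 3×micro: -2 ⇒ (c0=0, c1=2, c2=-2)
[Jacobi] macro 5: S0 reads c2=-2 → after 1×micro: 0; S1 reads c1=2 → after 2×micro: 2; S2 reads c1=2 → after 3×micro: -2 ⇒ (c0=0, c1=2, c2=-2)
[Jacobi] macro 6: S0 reads c2=-2 → after 1×micro: 0; S1 reads c1=2 → after 2×micro: 2; S2 reads c1=2 → after 3×micro: -2 ⇒ (c0=0, c1=2, c2=-2)
[Gauss-Seidel] macro 1: S0 reads c2=3 → after 1×micro: 4; S1 reads c1=0 → after 2×micro: 2; S2 reads c1=2 → after 3×micro: -2 ⇒ (c0=4, c1=2, c2=-2)
[Gauss-Seidel] macro 2: S0 reads c2=-2 → after 1×micro: 0; S1 reads c1=2 → after 2×micro: 2; S2 reads c1=2 → after 3×micro: -2 ⇒ (c0=0, c1=2, c2=-2)
[Gauss-Seidel] macro 3: S0 reads c2=-2 → after 1×micro: 0; S1 reads c1=2 → after 2×micro: 2; S2 reads c1=2 → after 3×micro: -2 ⇒ (c0=0, c1=2, c2=-2)
[Gauss-Seidel] macro 4: S0 reads c2=-2 → after 1×micro: 0; S1 reads c1=2 → after 2×micro: 2; S2 reads c1=2 → after 3×micro: -2 ⇒ (c0=0, c1=2, c2=-2)
[Gauss-Seidel] macro 5: S0 reads c2=-2 → after 1×micro: 0; S1 reads c1=2 → after 2×micro: 2; S2 reads c1=2 → after 3×micro: -2 ⇒ (c0=0, c1=2, c2=-2)
[Gauss-Seidel] macro 6: S0 reads c2=-2 → after 1×micro: 0; S1 reads c1=2 → after 2×micro: 2; S2 reads c1=2 → after 3×micro: -2 ⇒ (c0=0, c1=2, c2=-2)

first divergence at macro-step: 1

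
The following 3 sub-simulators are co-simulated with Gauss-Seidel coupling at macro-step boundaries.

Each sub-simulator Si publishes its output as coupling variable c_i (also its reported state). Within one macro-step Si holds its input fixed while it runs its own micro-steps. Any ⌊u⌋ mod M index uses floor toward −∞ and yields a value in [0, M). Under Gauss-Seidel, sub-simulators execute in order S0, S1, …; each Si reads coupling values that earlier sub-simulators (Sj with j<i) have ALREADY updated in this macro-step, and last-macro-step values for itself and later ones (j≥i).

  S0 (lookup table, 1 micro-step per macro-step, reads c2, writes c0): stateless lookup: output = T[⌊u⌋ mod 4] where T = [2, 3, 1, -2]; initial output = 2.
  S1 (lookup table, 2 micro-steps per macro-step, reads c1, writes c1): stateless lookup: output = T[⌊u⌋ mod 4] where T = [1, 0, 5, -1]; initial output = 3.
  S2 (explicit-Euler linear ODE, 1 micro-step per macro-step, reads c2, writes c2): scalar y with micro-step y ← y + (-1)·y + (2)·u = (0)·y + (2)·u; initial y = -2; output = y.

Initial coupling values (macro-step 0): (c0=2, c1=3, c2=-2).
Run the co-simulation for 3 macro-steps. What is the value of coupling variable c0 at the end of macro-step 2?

c0 at macro-step 2 = 2

macro 1: S0 reads c2=-2 → after 1×micro: 1; S1 reads c1=3 → after 2×micro: -1; S2 reads c2=-2 → after 1×micro: -4 ⇒ (c0=1, c1=-1, c2=-4)
macro 2: S0 reads c2=-4 → after 1×micro: 2; S1 reads c1=-1 → after 2×micro: -1; S2 reads c2=-4 → after 1×micro: -8 ⇒ (c0=2, c1=-1, c2=-8)
macro 3: S0 reads c2=-8 → after 1×micro: 2; S1 reads c1=-1 → after 2×micro: -1; S2 reads c2=-8 → after 1×micro: -16 ⇒ (c0=2, c1=-1, c2=-16)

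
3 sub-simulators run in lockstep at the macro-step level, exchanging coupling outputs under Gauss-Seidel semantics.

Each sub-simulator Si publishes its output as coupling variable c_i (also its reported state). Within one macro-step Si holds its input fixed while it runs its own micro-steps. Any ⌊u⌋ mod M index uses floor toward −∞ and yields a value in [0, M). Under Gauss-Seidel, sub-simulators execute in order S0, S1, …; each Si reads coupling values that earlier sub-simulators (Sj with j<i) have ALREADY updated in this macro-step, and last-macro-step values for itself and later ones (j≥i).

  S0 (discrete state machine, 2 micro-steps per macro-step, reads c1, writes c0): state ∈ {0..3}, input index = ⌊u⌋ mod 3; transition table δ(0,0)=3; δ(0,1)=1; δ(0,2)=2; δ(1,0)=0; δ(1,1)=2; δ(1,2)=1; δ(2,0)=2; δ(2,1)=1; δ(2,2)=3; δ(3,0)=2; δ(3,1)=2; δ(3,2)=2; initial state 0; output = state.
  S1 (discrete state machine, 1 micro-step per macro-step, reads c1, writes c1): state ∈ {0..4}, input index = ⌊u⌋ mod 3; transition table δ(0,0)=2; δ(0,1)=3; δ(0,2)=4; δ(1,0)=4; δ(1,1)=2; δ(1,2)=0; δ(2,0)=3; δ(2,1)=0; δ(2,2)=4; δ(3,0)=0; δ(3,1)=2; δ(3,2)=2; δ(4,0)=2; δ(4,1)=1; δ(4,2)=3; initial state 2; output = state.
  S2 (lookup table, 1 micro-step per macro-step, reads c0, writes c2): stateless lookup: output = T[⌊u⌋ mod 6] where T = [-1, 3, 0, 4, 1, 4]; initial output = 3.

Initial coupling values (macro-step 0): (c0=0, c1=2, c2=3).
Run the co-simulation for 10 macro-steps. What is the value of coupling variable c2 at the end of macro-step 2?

macro 1: S0 reads c1=2 → after 2×micro: 3; S1 reads c1=2 → after 1×micro: 4; S2 reads c0=3 → after 1×micro: 4 ⇒ (c0=3, c1=4, c2=4)
macro 2: S0 reads c1=4 → after 2×micro: 1; S1 reads c1=4 → after 1×micro: 1; S2 reads c0=1 → after 1×micro: 3 ⇒ (c0=1, c1=1, c2=3)
macro 3: S0 reads c1=1 → after 2×micro: 1; S1 reads c1=1 → after 1×micro: 2; S2 reads c0=1 → after 1×micro: 3 ⇒ (c0=1, c1=2, c2=3)
macro 4: S0 reads c1=2 → after 2×micro: 1; S1 reads c1=2 → after 1×micro: 4; S2 reads c0=1 → after 1×micro: 3 ⇒ (c0=1, c1=4, c2=3)
macro 5: S0 reads c1=4 → after 2×micro: 1; S1 reads c1=4 → after 1×micro: 1; S2 reads c0=1 → after 1×micro: 3 ⇒ (c0=1, c1=1, c2=3)
macro 6: S0 reads c1=1 → after 2×micro: 1; S1 reads c1=1 → after 1×micro: 2; S2 reads c0=1 → after 1×micro: 3 ⇒ (c0=1, c1=2, c2=3)
macro 7: S0 reads c1=2 → after 2×micro: 1; S1 reads c1=2 → after 1×micro: 4; S2 reads c0=1 → after 1×micro: 3 ⇒ (c0=1, c1=4, c2=3)
macro 8: S0 reads c1=4 → after 2×micro: 1; S1 reads c1=4 → after 1×micro: 1; S2 reads c0=1 → after 1×micro: 3 ⇒ (c0=1, c1=1, c2=3)
macro 9: S0 reads c1=1 → after 2×micro: 1; S1 reads c1=1 → after 1×micro: 2; S2 reads c0=1 → after 1×micro: 3 ⇒ (c0=1, c1=2, c2=3)
macro 10: S0 reads c1=2 → after 2×micro: 1; S1 reads c1=2 → after 1×micro: 4; S2 reads c0=1 → after 1×micro: 3 ⇒ (c0=1, c1=4, c2=3)

c2 at macro-step 2 = 3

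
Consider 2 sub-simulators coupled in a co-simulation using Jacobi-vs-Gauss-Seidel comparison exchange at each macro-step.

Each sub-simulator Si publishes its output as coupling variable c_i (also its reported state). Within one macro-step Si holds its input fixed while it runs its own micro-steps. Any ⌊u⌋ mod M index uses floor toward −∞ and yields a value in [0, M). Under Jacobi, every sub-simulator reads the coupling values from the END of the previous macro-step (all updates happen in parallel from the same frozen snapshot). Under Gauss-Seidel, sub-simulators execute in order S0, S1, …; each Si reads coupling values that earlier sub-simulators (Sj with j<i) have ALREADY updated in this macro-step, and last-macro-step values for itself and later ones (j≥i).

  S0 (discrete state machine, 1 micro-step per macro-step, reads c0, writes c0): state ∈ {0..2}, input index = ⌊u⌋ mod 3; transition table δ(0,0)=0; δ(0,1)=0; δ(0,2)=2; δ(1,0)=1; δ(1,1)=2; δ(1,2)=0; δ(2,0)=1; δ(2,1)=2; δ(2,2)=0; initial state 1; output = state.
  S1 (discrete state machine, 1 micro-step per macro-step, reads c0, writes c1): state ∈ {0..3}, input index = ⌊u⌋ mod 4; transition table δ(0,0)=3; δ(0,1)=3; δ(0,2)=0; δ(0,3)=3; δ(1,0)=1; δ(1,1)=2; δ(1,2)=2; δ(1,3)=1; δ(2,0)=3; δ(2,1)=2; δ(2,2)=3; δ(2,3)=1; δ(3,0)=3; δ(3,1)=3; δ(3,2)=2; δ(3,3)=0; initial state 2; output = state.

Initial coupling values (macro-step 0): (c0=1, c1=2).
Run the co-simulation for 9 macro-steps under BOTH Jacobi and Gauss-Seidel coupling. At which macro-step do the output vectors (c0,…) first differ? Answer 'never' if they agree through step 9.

[Jacobi] macro 1: S0 reads c0=1 → after 1×micro: 2; S1 reads c0=1 → after 1×micro: 2 ⇒ (c0=2, c1=2)
[Jacobi] macro 2: S0 reads c0=2 → after 1×micro: 0; S1 reads c0=2 → after 1×micro: 3 ⇒ (c0=0, c1=3)
[Jacobi] macro 3: S0 reads c0=0 → after 1×micro: 0; S1 reads c0=0 → after 1×micro: 3 ⇒ (c0=0, c1=3)
[Jacobi] macro 4: S0 reads c0=0 → after 1×micro: 0; S1 reads c0=0 → after 1×micro: 3 ⇒ (c0=0, c1=3)
[Jacobi] macro 5: S0 reads c0=0 → after 1×micro: 0; S1 reads c0=0 → after 1×micro: 3 ⇒ (c0=0, c1=3)
[Jacobi] macro 6: S0 reads c0=0 → after 1×micro: 0; S1 reads c0=0 → after 1×micro: 3 ⇒ (c0=0, c1=3)
[Jacobi] macro 7: S0 reads c0=0 → after 1×micro: 0; S1 reads c0=0 → after 1×micro: 3 ⇒ (c0=0, c1=3)
[Jacobi] macro 8: S0 reads c0=0 → after 1×micro: 0; S1 reads c0=0 → after 1×micro: 3 ⇒ (c0=0, c1=3)
[Jacobi] macro 9: S0 reads c0=0 → after 1×micro: 0; S1 reads c0=0 → after 1×micro: 3 ⇒ (c0=0, c1=3)
[Gauss-Seidel] macro 1: S0 reads c0=1 → after 1×micro: 2; S1 reads c0=2 → after 1×micro: 3 ⇒ (c0=2, c1=3)
[Gauss-Seidel] macro 2: S0 reads c0=2 → after 1×micro: 0; S1 reads c0=0 → after 1×micro: 3 ⇒ (c0=0, c1=3)
[Gauss-Seidel] macro 3: S0 reads c0=0 → after 1×micro: 0; S1 reads c0=0 → after 1×micro: 3 ⇒ (c0=0, c1=3)
[Gauss-Seidel] macro 4: S0 reads c0=0 → after 1×micro: 0; S1 reads c0=0 → after 1×micro: 3 ⇒ (c0=0, c1=3)
[Gauss-Seidel] macro 5: S0 reads c0=0 → after 1×micro: 0; S1 reads c0=0 → after 1×micro: 3 ⇒ (c0=0, c1=3)
[Gauss-Seidel] macro 6: S0 reads c0=0 → after 1×micro: 0; S1 reads c0=0 → after 1×micro: 3 ⇒ (c0=0, c1=3)
[Gauss-Seidel] macro 7: S0 reads c0=0 → after 1×micro: 0; S1 reads c0=0 → after 1×micro: 3 ⇒ (c0=0, c1=3)
[Gauss-Seidel] macro 8: S0 reads c0=0 → after 1×micro: 0; S1 reads c0=0 → after 1×micro: 3 ⇒ (c0=0, c1=3)
[Gauss-Seidel] macro 9: S0 reads c0=0 → after 1×micro: 0; S1 reads c0=0 → after 1×micro: 3 ⇒ (c0=0, c1=3)

first divergence at macro-step: 1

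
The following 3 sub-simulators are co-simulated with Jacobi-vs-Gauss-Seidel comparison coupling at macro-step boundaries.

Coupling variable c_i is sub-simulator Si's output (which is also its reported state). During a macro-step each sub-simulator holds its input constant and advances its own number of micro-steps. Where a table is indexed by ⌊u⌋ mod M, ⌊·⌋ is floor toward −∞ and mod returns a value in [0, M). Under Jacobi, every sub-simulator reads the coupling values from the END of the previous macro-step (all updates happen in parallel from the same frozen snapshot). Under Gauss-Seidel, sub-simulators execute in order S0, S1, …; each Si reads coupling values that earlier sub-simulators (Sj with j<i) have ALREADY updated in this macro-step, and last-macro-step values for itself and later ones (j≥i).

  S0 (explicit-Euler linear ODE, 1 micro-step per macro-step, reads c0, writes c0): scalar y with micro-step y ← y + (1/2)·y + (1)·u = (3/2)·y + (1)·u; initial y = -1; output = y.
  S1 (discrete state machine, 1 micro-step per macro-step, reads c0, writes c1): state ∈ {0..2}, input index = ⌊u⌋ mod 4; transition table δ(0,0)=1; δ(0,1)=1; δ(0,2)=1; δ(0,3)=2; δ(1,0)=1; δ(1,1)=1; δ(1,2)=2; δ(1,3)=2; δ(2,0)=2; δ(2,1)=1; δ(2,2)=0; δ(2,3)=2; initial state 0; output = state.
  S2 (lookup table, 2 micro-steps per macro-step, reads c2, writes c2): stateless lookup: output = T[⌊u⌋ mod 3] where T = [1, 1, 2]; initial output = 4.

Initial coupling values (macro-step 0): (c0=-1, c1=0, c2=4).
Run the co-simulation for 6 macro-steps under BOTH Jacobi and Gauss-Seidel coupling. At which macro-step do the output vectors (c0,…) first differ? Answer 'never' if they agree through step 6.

first divergence at macro-step: 1

[Jacobi] macro 1: S0 reads c0=-1 → after 1×micro: -5/2; S1 reads c0=-1 → after 1×micro: 2; S2 reads c2=4 → after 2×micro: 1 ⇒ (c0=-5/2, c1=2, c2=1)
[Jacobi] macro 2: S0 reads c0=-5/2 → after 1×micro: -25/4; S1 reads c0=-5/2 → after 1×micro: 1; S2 reads c2=1 → after 2×micro: 1 ⇒ (c0=-25/4, c1=1, c2=1)
[Jacobi] macro 3: S0 reads c0=-25/4 → after 1×micro: -125/8; S1 reads c0=-25/4 → after 1×micro: 1; S2 reads c2=1 → after 2×micro: 1 ⇒ (c0=-125/8, c1=1, c2=1)
[Jacobi] macro 4: S0 reads c0=-125/8 → after 1×micro: -625/16; S1 reads c0=-125/8 → after 1×micro: 1; S2 reads c2=1 → after 2×micro: 1 ⇒ (c0=-625/16, c1=1, c2=1)
[Jacobi] macro 5: S0 reads c0=-625/16 → after 1×micro: -3125/32; S1 reads c0=-625/16 → after 1×micro: 1; S2 reads c2=1 → after 2×micro: 1 ⇒ (c0=-3125/32, c1=1, c2=1)
[Jacobi] macro 6: S0 reads c0=-3125/32 → after 1×micro: -15625/64; S1 reads c0=-3125/32 → after 1×micro: 2; S2 reads c2=1 → after 2×micro: 1 ⇒ (c0=-15625/64, c1=2, c2=1)
[Gauss-Seidel] macro 1: S0 reads c0=-1 → after 1×micro: -5/2; S1 reads c0=-5/2 → after 1×micro: 1; S2 reads c2=4 → after 2×micro: 1 ⇒ (c0=-5/2, c1=1, c2=1)
[Gauss-Seidel] macro 2: S0 reads c0=-5/2 → after 1×micro: -25/4; S1 reads c0=-25/4 → after 1×micro: 1; S2 reads c2=1 → after 2×micro: 1 ⇒ (c0=-25/4, c1=1, c2=1)
[Gauss-Seidel] macro 3: S0 reads c0=-25/4 → after 1×micro: -125/8; S1 reads c0=-125/8 → after 1×micro: 1; S2 reads c2=1 → after 2×micro: 1 ⇒ (c0=-125/8, c1=1, c2=1)
[Gauss-Seidel] macro 4: S0 reads c0=-125/8 → after 1×micro: -625/16; S1 reads c0=-625/16 → after 1×micro: 1; S2 reads c2=1 → after 2×micro: 1 ⇒ (c0=-625/16, c1=1, c2=1)
[Gauss-Seidel] macro 5: S0 reads c0=-625/16 → after 1×micro: -3125/32; S1 reads c0=-3125/32 → after 1×micro: 2; S2 reads c2=1 → after 2×micro: 1 ⇒ (c0=-3125/32, c1=2, c2=1)
[Gauss-Seidel] macro 6: S0 reads c0=-3125/32 → after 1×micro: -15625/64; S1 reads c0=-15625/64 → after 1×micro: 2; S2 reads c2=1 → after 2×micro: 1 ⇒ (c0=-15625/64, c1=2, c2=1)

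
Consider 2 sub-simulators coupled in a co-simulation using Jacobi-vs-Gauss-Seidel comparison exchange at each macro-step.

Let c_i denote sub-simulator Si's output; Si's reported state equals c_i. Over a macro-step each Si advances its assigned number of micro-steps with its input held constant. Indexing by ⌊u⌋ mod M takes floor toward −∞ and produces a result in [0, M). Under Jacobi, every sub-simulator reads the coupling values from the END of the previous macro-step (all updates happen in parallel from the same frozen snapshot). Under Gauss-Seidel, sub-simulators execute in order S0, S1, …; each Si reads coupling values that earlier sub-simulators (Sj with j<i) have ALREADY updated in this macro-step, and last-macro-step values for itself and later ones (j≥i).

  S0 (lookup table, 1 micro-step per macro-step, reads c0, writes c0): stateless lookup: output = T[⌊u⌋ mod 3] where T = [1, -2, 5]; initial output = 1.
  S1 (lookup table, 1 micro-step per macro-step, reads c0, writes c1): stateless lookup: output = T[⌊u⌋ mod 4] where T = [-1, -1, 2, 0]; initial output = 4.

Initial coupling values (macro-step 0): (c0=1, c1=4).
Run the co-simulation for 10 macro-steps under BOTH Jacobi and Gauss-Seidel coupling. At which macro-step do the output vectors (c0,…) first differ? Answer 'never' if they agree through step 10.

first divergence at macro-step: 1

[Jacobi] macro 1: S0 reads c0=1 → after 1×micro: -2; S1 reads c0=1 → after 1×micro: -1 ⇒ (c0=-2, c1=-1)
[Jacobi] macro 2: S0 reads c0=-2 → after 1×micro: -2; S1 reads c0=-2 → after 1×micro: 2 ⇒ (c0=-2, c1=2)
[Jacobi] macro 3: S0 reads c0=-2 → after 1×micro: -2; S1 reads c0=-2 → after 1×micro: 2 ⇒ (c0=-2, c1=2)
[Jacobi] macro 4: S0 reads c0=-2 → after 1×micro: -2; S1 reads c0=-2 → after 1×micro: 2 ⇒ (c0=-2, c1=2)
[Jacobi] macro 5: S0 reads c0=-2 → after 1×micro: -2; S1 reads c0=-2 → after 1×micro: 2 ⇒ (c0=-2, c1=2)
[Jacobi] macro 6: S0 reads c0=-2 → after 1×micro: -2; S1 reads c0=-2 → after 1×micro: 2 ⇒ (c0=-2, c1=2)
[Jacobi] macro 7: S0 reads c0=-2 → after 1×micro: -2; S1 reads c0=-2 → after 1×micro: 2 ⇒ (c0=-2, c1=2)
[Jacobi] macro 8: S0 reads c0=-2 → after 1×micro: -2; S1 reads c0=-2 → after 1×micro: 2 ⇒ (c0=-2, c1=2)
[Jacobi] macro 9: S0 reads c0=-2 → after 1×micro: -2; S1 reads c0=-2 → after 1×micro: 2 ⇒ (c0=-2, c1=2)
[Jacobi] macro 10: S0 reads c0=-2 → after 1×micro: -2; S1 reads c0=-2 → after 1×micro: 2 ⇒ (c0=-2, c1=2)
[Gauss-Seidel] macro 1: S0 reads c0=1 → after 1×micro: -2; S1 reads c0=-2 → after 1×micro: 2 ⇒ (c0=-2, c1=2)
[Gauss-Seidel] macro 2: S0 reads c0=-2 → after 1×micro: -2; S1 reads c0=-2 → after 1×micro: 2 ⇒ (c0=-2, c1=2)
[Gauss-Seidel] macro 3: S0 reads c0=-2 → after 1×micro: -2; S1 reads c0=-2 → after 1×micro: 2 ⇒ (c0=-2, c1=2)
[Gauss-Seidel] macro 4: S0 reads c0=-2 → after 1×micro: -2; S1 reads c0=-2 → after 1×micro: 2 ⇒ (c0=-2, c1=2)
[Gauss-Seidel] macro 5: S0 reads c0=-2 → after 1×micro: -2; S1 reads c0=-2 → after 1×micro: 2 ⇒ (c0=-2, c1=2)
[Gauss-Seidel] macro 6: S0 reads c0=-2 → after 1×micro: -2; S1 reads c0=-2 → after 1×micro: 2 ⇒ (c0=-2, c1=2)
[Gauss-Seidel] macro 7: S0 reads c0=-2 → after 1×micro: -2; S1 reads c0=-2 → after 1×micro: 2 ⇒ (c0=-2, c1=2)
[Gauss-Seidel] macro 8: S0 reads c0=-2 → after 1×micro: -2; S1 reads c0=-2 → after 1×micro: 2 ⇒ (c0=-2, c1=2)
[Gauss-Seidel] macro 9: S0 reads c0=-2 → after 1×micro: -2; S1 reads c0=-2 → after 1×micro: 2 ⇒ (c0=-2, c1=2)
[Gauss-Seidel] macro 10: S0 reads c0=-2 → after 1×micro: -2; S1 reads c0=-2 → after 1×micro: 2 ⇒ (c0=-2, c1=2)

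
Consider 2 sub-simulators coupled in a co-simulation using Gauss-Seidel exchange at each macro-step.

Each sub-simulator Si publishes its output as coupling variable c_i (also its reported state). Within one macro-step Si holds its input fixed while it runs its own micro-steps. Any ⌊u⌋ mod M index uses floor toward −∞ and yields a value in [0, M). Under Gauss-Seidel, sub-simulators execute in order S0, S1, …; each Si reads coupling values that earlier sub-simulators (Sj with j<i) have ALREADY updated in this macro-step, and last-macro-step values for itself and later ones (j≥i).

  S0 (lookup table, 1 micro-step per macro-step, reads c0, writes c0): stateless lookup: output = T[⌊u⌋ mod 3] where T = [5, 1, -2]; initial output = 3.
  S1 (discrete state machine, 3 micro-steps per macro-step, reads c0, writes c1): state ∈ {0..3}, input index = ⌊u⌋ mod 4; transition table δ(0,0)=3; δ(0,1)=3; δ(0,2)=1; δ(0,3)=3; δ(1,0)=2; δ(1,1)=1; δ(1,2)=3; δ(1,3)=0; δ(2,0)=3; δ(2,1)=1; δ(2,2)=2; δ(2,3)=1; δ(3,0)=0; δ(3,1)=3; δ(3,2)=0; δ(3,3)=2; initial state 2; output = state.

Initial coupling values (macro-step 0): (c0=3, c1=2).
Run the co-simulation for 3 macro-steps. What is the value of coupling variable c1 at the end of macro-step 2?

macro 1: S0 reads c0=3 → after 1×micro: 5; S1 reads c0=5 → after 3×micro: 1 ⇒ (c0=5, c1=1)
macro 2: S0 reads c0=5 → after 1×micro: -2; S1 reads c0=-2 → after 3×micro: 1 ⇒ (c0=-2, c1=1)
macro 3: S0 reads c0=-2 → after 1×micro: 1; S1 reads c0=1 → after 3×micro: 1 ⇒ (c0=1, c1=1)

c1 at macro-step 2 = 1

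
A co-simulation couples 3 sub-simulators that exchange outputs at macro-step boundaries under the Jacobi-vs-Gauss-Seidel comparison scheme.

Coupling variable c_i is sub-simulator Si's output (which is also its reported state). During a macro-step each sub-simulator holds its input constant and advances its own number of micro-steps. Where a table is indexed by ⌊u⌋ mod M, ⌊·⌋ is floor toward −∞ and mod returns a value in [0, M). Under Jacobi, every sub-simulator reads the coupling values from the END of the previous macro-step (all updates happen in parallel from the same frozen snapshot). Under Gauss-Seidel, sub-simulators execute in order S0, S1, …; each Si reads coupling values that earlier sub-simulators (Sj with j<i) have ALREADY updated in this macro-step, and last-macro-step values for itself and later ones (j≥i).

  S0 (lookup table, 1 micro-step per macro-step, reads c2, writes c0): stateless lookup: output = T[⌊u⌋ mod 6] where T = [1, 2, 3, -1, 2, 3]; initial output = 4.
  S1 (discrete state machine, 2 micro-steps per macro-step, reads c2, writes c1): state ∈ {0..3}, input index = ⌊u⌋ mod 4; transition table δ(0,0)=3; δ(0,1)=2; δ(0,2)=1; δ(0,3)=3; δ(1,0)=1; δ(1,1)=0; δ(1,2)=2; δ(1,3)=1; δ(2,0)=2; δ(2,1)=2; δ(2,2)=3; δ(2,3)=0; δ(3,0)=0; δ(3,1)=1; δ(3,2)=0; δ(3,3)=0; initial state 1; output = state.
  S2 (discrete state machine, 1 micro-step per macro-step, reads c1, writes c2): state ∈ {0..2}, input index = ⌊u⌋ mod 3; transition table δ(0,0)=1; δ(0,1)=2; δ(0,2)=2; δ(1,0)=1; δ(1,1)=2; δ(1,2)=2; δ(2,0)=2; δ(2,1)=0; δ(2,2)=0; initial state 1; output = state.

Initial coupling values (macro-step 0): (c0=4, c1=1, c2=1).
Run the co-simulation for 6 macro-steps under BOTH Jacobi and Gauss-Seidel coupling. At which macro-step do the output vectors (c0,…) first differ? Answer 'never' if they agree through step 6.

[Jacobi] macro 1: S0 reads c2=1 → after 1×micro: 2; S1 reads c2=1 → after 2×micro: 2; S2 reads c1=1 → after 1×micro: 2 ⇒ (c0=2, c1=2, c2=2)
[Jacobi] macro 2: S0 reads c2=2 → after 1×micro: 3; S1 reads c2=2 → after 2×micro: 0; S2 reads c1=2 → after 1×micro: 0 ⇒ (c0=3, c1=0, c2=0)
[Jacobi] macro 3: S0 reads c2=0 → after 1×micro: 1; S1 reads c2=0 → after 2×micro: 0; S2 reads c1=0 → after 1×micro: 1 ⇒ (c0=1, c1=0, c2=1)
[Jacobi] macro 4: S0 reads c2=1 → after 1×micro: 2; S1 reads c2=1 → after 2×micro: 2; S2 reads c1=0 → after 1×micro: 1 ⇒ (c0=2, c1=2, c2=1)
[Jacobi] macro 5: S0 reads c2=1 → after 1×micro: 2; S1 reads c2=1 → after 2×micro: 2; S2 reads c1=2 → after 1×micro: 2 ⇒ (c0=2, c1=2, c2=2)
[Jacobi] macro 6: S0 reads c2=2 → after 1×micro: 3; S1 reads c2=2 → after 2×micro: 0; S2 reads c1=2 → after 1×micro: 0 ⇒ (c0=3, c1=0, c2=0)
[Gauss-Seidel] macro 1: S0 reads c2=1 → after 1×micro: 2; S1 reads c2=1 → after 2×micro: 2; S2 reads c1=2 → after 1×micro: 2 ⇒ (c0=2, c1=2, c2=2)
[Gauss-Seidel] macro 2: S0 reads c2=2 → after 1×micro: 3; S1 reads c2=2 → after 2×micro: 0; S2 reads c1=0 → after 1×micro: 2 ⇒ (c0=3, c1=0, c2=2)
[Gauss-Seidel] macro 3: S0 reads c2=2 → after 1×micro: 3; S1 reads c2=2 → after 2×micro: 2; S2 reads c1=2 → after 1×micro: 0 ⇒ (c0=3, c1=2, c2=0)
[Gauss-Seidel] macro 4: S0 reads c2=0 → after 1×micro: 1; S1 reads c2=0 → after 2×micro: 2; S2 reads c1=2 → after 1×micro: 2 ⇒ (c0=1, c1=2, c2=2)
[Gauss-Seidel] macro 5: S0 reads c2=2 → after 1×micro: 3; S1 reads c2=2 → after 2×micro: 0; S2 reads c1=0 → after 1×micro: 2 ⇒ (c0=3, c1=0, c2=2)
[Gauss-Seidel] macro 6: S0 reads c2=2 → after 1×micro: 3; S1 reads c2=2 → after 2×micro: 2; S2 reads c1=2 → after 1×micro: 0 ⇒ (c0=3, c1=2, c2=0)

first divergence at macro-step: 2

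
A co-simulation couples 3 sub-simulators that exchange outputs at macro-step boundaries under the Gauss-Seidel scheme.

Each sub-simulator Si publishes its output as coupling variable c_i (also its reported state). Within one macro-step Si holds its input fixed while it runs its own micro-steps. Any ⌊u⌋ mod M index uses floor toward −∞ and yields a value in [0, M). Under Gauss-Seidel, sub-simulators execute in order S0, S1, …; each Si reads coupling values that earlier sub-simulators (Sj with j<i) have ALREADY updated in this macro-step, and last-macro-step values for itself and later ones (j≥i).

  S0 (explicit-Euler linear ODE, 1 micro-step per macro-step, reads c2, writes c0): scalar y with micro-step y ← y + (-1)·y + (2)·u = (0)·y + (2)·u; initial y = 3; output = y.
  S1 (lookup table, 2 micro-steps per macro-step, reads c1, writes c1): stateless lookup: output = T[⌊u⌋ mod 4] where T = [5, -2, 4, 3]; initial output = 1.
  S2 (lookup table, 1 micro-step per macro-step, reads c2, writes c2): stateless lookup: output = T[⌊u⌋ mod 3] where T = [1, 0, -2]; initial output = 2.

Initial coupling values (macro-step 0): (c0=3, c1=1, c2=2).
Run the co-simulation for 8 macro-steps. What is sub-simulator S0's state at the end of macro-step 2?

S0 state at macro-step 2 = -4

macro 1: S0 reads c2=2 → after 1×micro: 4; S1 reads c1=1 → after 2×micro: -2; S2 reads c2=2 → after 1×micro: -2 ⇒ (c0=4, c1=-2, c2=-2)
macro 2: S0 reads c2=-2 → after 1×micro: -4; S1 reads c1=-2 → after 2×micro: 4; S2 reads c2=-2 → after 1×micro: 0 ⇒ (c0=-4, c1=4, c2=0)
macro 3: S0 reads c2=0 → after 1×micro: 0; S1 reads c1=4 → after 2×micro: 5; S2 reads c2=0 → after 1×micro: 1 ⇒ (c0=0, c1=5, c2=1)
macro 4: S0 reads c2=1 → after 1×micro: 2; S1 reads c1=5 → after 2×micro: -2; S2 reads c2=1 → after 1×micro: 0 ⇒ (c0=2, c1=-2, c2=0)
macro 5: S0 reads c2=0 → after 1×micro: 0; S1 reads c1=-2 → after 2×micro: 4; S2 reads c2=0 → after 1×micro: 1 ⇒ (c0=0, c1=4, c2=1)
macro 6: S0 reads c2=1 → after 1×micro: 2; S1 reads c1=4 → after 2×micro: 5; S2 reads c2=1 → after 1×micro: 0 ⇒ (c0=2, c1=5, c2=0)
macro 7: S0 reads c2=0 → after 1×micro: 0; S1 reads c1=5 → after 2×micro: -2; S2 reads c2=0 → after 1×micro: 1 ⇒ (c0=0, c1=-2, c2=1)
macro 8: S0 reads c2=1 → after 1×micro: 2; S1 reads c1=-2 → after 2×micro: 4; S2 reads c2=1 → after 1×micro: 0 ⇒ (c0=2, c1=4, c2=0)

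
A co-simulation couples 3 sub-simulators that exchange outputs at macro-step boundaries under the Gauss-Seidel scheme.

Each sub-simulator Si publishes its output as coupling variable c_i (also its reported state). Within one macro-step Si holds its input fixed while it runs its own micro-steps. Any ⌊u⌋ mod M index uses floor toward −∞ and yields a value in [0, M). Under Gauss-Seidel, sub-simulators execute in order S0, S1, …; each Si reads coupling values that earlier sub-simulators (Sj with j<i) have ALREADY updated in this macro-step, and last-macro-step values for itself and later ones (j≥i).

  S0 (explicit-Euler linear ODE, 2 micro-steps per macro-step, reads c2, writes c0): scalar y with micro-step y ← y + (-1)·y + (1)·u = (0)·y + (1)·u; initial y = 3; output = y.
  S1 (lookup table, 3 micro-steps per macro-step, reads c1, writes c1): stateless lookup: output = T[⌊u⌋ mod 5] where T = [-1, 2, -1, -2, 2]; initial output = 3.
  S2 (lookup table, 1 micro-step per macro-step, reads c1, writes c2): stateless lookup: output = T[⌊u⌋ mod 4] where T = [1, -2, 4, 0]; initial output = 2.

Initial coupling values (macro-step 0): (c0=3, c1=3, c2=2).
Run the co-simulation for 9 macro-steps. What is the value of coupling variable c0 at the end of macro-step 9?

c0 at macro-step 9 = 4

macro 1: S0 reads c2=2 → after 2×micro: 2; S1 reads c1=3 → after 3×micro: -2; S2 reads c1=-2 → after 1×micro: 4 ⇒ (c0=2, c1=-2, c2=4)
macro 2: S0 reads c2=4 → after 2×micro: 4; S1 reads c1=-2 → after 3×micro: -2; S2 reads c1=-2 → after 1×micro: 4 ⇒ (c0=4, c1=-2, c2=4)
macro 3: S0 reads c2=4 → after 2×micro: 4; S1 reads c1=-2 → after 3×micro: -2; S2 reads c1=-2 → after 1×micro: 4 ⇒ (c0=4, c1=-2, c2=4)
macro 4: S0 reads c2=4 → after 2×micro: 4; S1 reads c1=-2 → after 3×micro: -2; S2 reads c1=-2 → after 1×micro: 4 ⇒ (c0=4, c1=-2, c2=4)
macro 5: S0 reads c2=4 → after 2×micro: 4; S1 reads c1=-2 → after 3×micro: -2; S2 reads c1=-2 → after 1×micro: 4 ⇒ (c0=4, c1=-2, c2=4)
macro 6: S0 reads c2=4 → after 2×micro: 4; S1 reads c1=-2 → after 3×micro: -2; S2 reads c1=-2 → after 1×micro: 4 ⇒ (c0=4, c1=-2, c2=4)
macro 7: S0 reads c2=4 → after 2×micro: 4; S1 reads c1=-2 → after 3×micro: -2; S2 reads c1=-2 → after 1×micro: 4 ⇒ (c0=4, c1=-2, c2=4)
macro 8: S0 reads c2=4 → after 2×micro: 4; S1 reads c1=-2 → after 3×micro: -2; S2 reads c1=-2 → after 1×micro: 4 ⇒ (c0=4, c1=-2, c2=4)
macro 9: S0 reads c2=4 → after 2×micro: 4; S1 reads c1=-2 → after 3×micro: -2; S2 reads c1=-2 → after 1×micro: 4 ⇒ (c0=4, c1=-2, c2=4)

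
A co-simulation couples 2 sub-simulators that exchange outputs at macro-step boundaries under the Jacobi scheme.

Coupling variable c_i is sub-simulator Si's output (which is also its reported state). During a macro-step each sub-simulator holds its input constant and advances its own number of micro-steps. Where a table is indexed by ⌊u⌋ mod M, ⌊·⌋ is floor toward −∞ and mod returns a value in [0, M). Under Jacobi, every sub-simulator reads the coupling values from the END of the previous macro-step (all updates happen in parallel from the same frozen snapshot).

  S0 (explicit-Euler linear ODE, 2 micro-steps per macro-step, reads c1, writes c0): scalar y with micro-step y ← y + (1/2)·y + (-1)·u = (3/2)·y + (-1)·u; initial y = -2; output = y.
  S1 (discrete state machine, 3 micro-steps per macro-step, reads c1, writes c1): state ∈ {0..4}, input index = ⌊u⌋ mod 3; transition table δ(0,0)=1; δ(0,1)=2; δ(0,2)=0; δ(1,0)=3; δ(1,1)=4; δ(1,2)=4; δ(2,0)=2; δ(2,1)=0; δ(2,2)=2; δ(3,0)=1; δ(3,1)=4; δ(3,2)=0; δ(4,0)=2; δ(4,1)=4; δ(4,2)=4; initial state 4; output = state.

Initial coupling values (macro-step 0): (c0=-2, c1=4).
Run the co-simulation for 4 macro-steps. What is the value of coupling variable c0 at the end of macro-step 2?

macro 1: S0 reads c1=4 → after 2×micro: -29/2; S1 reads c1=4 → after 3×micro: 4 ⇒ (c0=-29/2, c1=4)
macro 2: S0 reads c1=4 → after 2×micro: -341/8; S1 reads c1=4 → after 3×micro: 4 ⇒ (c0=-341/8, c1=4)
macro 3: S0 reads c1=4 → after 2×micro: -3389/32; S1 reads c1=4 → after 3×micro: 4 ⇒ (c0=-3389/32, c1=4)
macro 4: S0 reads c1=4 → after 2×micro: -31781/128; S1 reads c1=4 → after 3×micro: 4 ⇒ (c0=-31781/128, c1=4)

c0 at macro-step 2 = -341/8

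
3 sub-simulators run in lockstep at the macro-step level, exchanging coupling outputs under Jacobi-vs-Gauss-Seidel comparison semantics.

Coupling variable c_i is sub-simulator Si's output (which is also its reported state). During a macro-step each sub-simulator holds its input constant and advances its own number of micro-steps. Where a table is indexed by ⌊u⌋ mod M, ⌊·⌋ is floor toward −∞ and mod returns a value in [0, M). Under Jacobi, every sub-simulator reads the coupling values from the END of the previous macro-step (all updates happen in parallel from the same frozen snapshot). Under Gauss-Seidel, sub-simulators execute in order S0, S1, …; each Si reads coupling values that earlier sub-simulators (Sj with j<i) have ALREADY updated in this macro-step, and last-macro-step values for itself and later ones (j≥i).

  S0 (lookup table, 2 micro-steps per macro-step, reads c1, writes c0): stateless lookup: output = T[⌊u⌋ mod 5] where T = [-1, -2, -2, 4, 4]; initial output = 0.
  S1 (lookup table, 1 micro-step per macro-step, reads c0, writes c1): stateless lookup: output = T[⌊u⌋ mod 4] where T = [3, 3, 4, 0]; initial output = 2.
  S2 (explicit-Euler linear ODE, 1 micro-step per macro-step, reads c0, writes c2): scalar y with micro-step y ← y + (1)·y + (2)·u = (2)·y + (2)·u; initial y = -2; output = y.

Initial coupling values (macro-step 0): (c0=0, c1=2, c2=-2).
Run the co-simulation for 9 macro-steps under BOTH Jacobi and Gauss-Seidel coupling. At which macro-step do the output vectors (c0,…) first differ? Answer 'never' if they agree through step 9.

[Jacobi] macro 1: S0 reads c1=2 → after 2×micro: -2; S1 reads c0=0 → after 1×micro: 3; S2 reads c0=0 → after 1×micro: -4 ⇒ (c0=-2, c1=3, c2=-4)
[Jacobi] macro 2: S0 reads c1=3 → after 2×micro: 4; S1 reads c0=-2 → after 1×micro: 4; S2 reads c0=-2 → after 1×micro: -12 ⇒ (c0=4, c1=4, c2=-12)
[Jacobi] macro 3: S0 reads c1=4 → after 2×micro: 4; S1 reads c0=4 → after 1×micro: 3; S2 reads c0=4 → after 1×micro: -16 ⇒ (c0=4, c1=3, c2=-16)
[Jacobi] macro 4: S0 reads c1=3 → after 2×micro: 4; S1 reads c0=4 → after 1×micro: 3; S2 reads c0=4 → after 1×micro: -24 ⇒ (c0=4, c1=3, c2=-24)
[Jacobi] macro 5: S0 reads c1=3 → after 2×micro: 4; S1 reads c0=4 → after 1×micro: 3; S2 reads c0=4 → after 1×micro: -40 ⇒ (c0=4, c1=3, c2=-40)
[Jacobi] macro 6: S0 reads c1=3 → after 2×micro: 4; S1 reads c0=4 → after 1×micro: 3; S2 reads c0=4 → after 1×micro: -72 ⇒ (c0=4, c1=3, c2=-72)
[Jacobi] macro 7: S0 reads c1=3 → after 2×micro: 4; S1 reads c0=4 → after 1×micro: 3; S2 reads c0=4 → after 1×micro: -136 ⇒ (c0=4, c1=3, c2=-136)
[Jacobi] macro 8: S0 reads c1=3 → after 2×micro: 4; S1 reads c0=4 → after 1×micro: 3; S2 reads c0=4 → after 1×micro: -264 ⇒ (c0=4, c1=3, c2=-264)
[Jacobi] macro 9: S0 reads c1=3 → after 2×micro: 4; S1 reads c0=4 → after 1×micro: 3; S2 reads c0=4 → after 1×micro: -520 ⇒ (c0=4, c1=3, c2=-520)
[Gauss-Seidel] macro 1: S0 reads c1=2 → after 2×micro: -2; S1 reads c0=-2 → after 1×micro: 4; S2 reads c0=-2 → after 1×micro: -8 ⇒ (c0=-2, c1=4, c2=-8)
[Gauss-Seidel] macro 2: S0 reads c1=4 → after 2×micro: 4; S1 reads c0=4 → after 1×micro: 3; S2 reads c0=4 → after 1×micro: -8 ⇒ (c0=4, c1=3, c2=-8)
[Gauss-Seidel] macro 3: S0 reads c1=3 → after 2×micro: 4; S1 reads c0=4 → after 1×micro: 3; S2 reads c0=4 → after 1×micro: -8 ⇒ (c0=4, c1=3, c2=-8)
[Gauss-Seidel] macro 4: S0 reads c1=3 → after 2×micro: 4; S1 reads c0=4 → after 1×micro: 3; S2 reads c0=4 → after 1×micro: -8 ⇒ (c0=4, c1=3, c2=-8)
[Gauss-Seidel] macro 5: S0 reads c1=3 → after 2×micro: 4; S1 reads c0=4 → after 1×micro: 3; S2 reads c0=4 → after 1×micro: -8 ⇒ (c0=4, c1=3, c2=-8)
[Gauss-Seidel] macro 6: S0 reads c1=3 → after 2×micro: 4; S1 reads c0=4 → after 1×micro: 3; S2 reads c0=4 → after 1×micro: -8 ⇒ (c0=4, c1=3, c2=-8)
[Gauss-Seidel] macro 7: S0 reads c1=3 → after 2×micro: 4; S1 reads c0=4 → after 1×micro: 3; S2 reads c0=4 → after 1×micro: -8 ⇒ (c0=4, c1=3, c2=-8)
[Gauss-Seidel] macro 8: S0 reads c1=3 → after 2×micro: 4; S1 reads c0=4 → after 1×micro: 3; S2 reads c0=4 → after 1×micro: -8 ⇒ (c0=4, c1=3, c2=-8)
[Gauss-Seidel] macro 9: S0 reads c1=3 → after 2×micro: 4; S1 reads c0=4 → after 1×micro: 3; S2 reads c0=4 → after 1×micro: -8 ⇒ (c0=4, c1=3, c2=-8)

first divergence at macro-step: 1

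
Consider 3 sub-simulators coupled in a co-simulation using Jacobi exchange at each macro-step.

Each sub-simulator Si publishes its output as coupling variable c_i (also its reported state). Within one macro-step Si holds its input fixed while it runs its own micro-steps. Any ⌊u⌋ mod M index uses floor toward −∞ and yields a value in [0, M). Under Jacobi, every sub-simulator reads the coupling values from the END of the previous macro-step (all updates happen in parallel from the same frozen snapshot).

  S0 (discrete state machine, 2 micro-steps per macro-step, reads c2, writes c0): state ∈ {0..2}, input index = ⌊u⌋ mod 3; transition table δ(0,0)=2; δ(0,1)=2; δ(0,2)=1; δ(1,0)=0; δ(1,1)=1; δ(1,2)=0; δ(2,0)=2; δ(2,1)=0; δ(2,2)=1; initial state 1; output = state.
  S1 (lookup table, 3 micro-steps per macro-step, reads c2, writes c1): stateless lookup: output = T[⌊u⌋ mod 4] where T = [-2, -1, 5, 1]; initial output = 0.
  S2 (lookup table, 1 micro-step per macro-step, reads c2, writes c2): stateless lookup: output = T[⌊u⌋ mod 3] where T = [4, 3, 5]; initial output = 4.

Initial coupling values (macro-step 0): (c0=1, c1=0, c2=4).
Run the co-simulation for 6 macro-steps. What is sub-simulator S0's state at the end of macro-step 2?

macro 1: S0 reads c2=4 → after 2×micro: 1; S1 reads c2=4 → after 3×micro: -2; S2 reads c2=4 → after 1×micro: 3 ⇒ (c0=1, c1=-2, c2=3)
macro 2: S0 reads c2=3 → after 2×micro: 2; S1 reads c2=3 → after 3×micro: 1; S2 reads c2=3 → after 1×micro: 4 ⇒ (c0=2, c1=1, c2=4)
macro 3: S0 reads c2=4 → after 2×micro: 2; S1 reads c2=4 → after 3×micro: -2; S2 reads c2=4 → after 1×micro: 3 ⇒ (c0=2, c1=-2, c2=3)
macro 4: S0 reads c2=3 → after 2×micro: 2; S1 reads c2=3 → after 3×micro: 1; S2 reads c2=3 → after 1×micro: 4 ⇒ (c0=2, c1=1, c2=4)
macro 5: S0 reads c2=4 → after 2×micro: 2; S1 reads c2=4 → after 3×micro: -2; S2 reads c2=4 → after 1×micro: 3 ⇒ (c0=2, c1=-2, c2=3)
macro 6: S0 reads c2=3 → after 2×micro: 2; S1 reads c2=3 → after 3×micro: 1; S2 reads c2=3 → after 1×micro: 4 ⇒ (c0=2, c1=1, c2=4)

S0 state at macro-step 2 = 2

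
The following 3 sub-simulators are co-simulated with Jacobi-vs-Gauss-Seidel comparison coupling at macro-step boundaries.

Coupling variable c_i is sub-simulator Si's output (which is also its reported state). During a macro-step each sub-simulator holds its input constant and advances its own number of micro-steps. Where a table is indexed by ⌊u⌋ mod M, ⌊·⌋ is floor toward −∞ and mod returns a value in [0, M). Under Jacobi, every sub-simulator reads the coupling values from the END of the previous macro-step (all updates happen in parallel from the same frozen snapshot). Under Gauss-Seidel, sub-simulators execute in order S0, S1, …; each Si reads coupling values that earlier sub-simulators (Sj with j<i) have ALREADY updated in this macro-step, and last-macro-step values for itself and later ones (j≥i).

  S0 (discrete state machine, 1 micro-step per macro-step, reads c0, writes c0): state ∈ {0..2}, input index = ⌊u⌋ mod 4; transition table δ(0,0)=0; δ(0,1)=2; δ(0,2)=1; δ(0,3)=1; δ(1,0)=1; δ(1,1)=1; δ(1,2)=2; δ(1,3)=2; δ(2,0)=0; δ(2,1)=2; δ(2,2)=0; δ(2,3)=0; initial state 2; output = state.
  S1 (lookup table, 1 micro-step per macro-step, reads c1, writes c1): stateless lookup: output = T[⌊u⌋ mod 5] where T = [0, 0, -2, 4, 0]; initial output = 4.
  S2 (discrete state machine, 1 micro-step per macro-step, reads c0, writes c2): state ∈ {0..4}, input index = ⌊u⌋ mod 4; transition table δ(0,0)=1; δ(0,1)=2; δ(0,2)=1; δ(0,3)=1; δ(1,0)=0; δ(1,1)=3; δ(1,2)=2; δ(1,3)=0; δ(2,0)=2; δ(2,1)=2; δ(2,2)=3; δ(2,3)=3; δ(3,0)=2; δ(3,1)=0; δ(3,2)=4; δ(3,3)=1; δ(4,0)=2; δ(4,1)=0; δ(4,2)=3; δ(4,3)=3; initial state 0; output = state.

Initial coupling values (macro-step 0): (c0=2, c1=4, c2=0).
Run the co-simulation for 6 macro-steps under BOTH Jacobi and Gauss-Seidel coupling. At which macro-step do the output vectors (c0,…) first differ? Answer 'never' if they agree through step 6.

first divergence at macro-step: never

[Jacobi] macro 1: S0 reads c0=2 → after 1×micro: 0; S1 reads c1=4 → after 1×micro: 0; S2 reads c0=2 → after 1×micro: 1 ⇒ (c0=0, c1=0, c2=1)
[Jacobi] macro 2: S0 reads c0=0 → after 1×micro: 0; S1 reads c1=0 → after 1×micro: 0; S2 reads c0=0 → after 1×micro: 0 ⇒ (c0=0, c1=0, c2=0)
[Jacobi] macro 3: S0 reads c0=0 → after 1×micro: 0; S1 reads c1=0 → after 1×micro: 0; S2 reads c0=0 → after 1×micro: 1 ⇒ (c0=0, c1=0, c2=1)
[Jacobi] macro 4: S0 reads c0=0 → after 1×micro: 0; S1 reads c1=0 → after 1×micro: 0; S2 reads c0=0 → after 1×micro: 0 ⇒ (c0=0, c1=0, c2=0)
[Jacobi] macro 5: S0 reads c0=0 → after 1×micro: 0; S1 reads c1=0 → after 1×micro: 0; S2 reads c0=0 → after 1×micro: 1 ⇒ (c0=0, c1=0, c2=1)
[Jacobi] macro 6: S0 reads c0=0 → after 1×micro: 0; S1 reads c1=0 → after 1×micro: 0; S2 reads c0=0 → after 1×micro: 0 ⇒ (c0=0, c1=0, c2=0)
[Gauss-Seidel] macro 1: S0 reads c0=2 → after 1×micro: 0; S1 reads c1=4 → after 1×micro: 0; S2 reads c0=0 → after 1×micro: 1 ⇒ (c0=0, c1=0, c2=1)
[Gauss-Seidel] macro 2: S0 reads c0=0 → after 1×micro: 0; S1 reads c1=0 → after 1×micro: 0; S2 reads c0=0 → after 1×micro: 0 ⇒ (c0=0, c1=0, c2=0)
[Gauss-Seidel] macro 3: S0 reads c0=0 → after 1×micro: 0; S1 reads c1=0 → after 1×micro: 0; S2 reads c0=0 → after 1×micro: 1 ⇒ (c0=0, c1=0, c2=1)
[Gauss-Seidel] macro 4: S0 reads c0=0 → after 1×micro: 0; S1 reads c1=0 → after 1×micro: 0; S2 reads c0=0 → after 1×micro: 0 ⇒ (c0=0, c1=0, c2=0)
[Gauss-Seidel] macro 5: S0 reads c0=0 → after 1×micro: 0; S1 reads c1=0 → after 1×micro: 0; S2 reads c0=0 → after 1×micro: 1 ⇒ (c0=0, c1=0, c2=1)
[Gauss-Seidel] macro 6: S0 reads c0=0 → after 1×micro: 0; S1 reads c1=0 → after 1×micro: 0; S2 reads c0=0 → after 1×micro: 0 ⇒ (c0=0, c1=0, c2=0)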